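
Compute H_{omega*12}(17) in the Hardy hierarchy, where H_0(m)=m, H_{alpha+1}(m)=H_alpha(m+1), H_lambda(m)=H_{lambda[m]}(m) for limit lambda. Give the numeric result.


H_{omega*12}(17):
For the Hardy hierarchy, H_{omega*k}(n) = 2^k * n.
2^12 = 4096.
4096 * 17 = 69632

69632


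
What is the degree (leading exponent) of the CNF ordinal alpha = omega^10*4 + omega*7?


CNF: omega^10*4 + omega*7
The leading term is omega^10*4, which has exponent 10.

10


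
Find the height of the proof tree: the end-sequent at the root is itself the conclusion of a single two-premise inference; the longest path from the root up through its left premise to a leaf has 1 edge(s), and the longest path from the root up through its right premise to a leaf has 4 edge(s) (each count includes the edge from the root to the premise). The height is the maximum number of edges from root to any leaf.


Longest path through the left premise: 1 edges (measured from the branching sequent)
Longest path through the right premise: 4 edges
Height of the subtree rooted at the branching sequent: max(1, 4) = 4
The branching sequent is the root itself.
Total height = 4

4


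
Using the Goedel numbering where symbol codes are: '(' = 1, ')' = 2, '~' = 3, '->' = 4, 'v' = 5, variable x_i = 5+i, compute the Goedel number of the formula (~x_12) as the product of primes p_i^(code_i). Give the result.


Formula: (~x_12)
Symbol codes: [1, 3, 17, 2]
Primes: [2, 3, 5, 7]
p_1^1 = 2^1 = 2
p_2^3 = 3^3 = 27
p_3^17 = 5^17 = 762939453125
p_4^2 = 7^2 = 49
Product = 2018737792968750

2018737792968750


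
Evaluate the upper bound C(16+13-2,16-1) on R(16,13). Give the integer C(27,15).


R(16,13) <= C(16+13-2, 16-1) = C(27, 15)
C(27, 15) = 27! / (15! * 12!)
= 17383860

17383860


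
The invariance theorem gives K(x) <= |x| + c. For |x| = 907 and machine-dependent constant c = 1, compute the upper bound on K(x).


K(x) <= |x| + c = 907 + 1 = 908

908


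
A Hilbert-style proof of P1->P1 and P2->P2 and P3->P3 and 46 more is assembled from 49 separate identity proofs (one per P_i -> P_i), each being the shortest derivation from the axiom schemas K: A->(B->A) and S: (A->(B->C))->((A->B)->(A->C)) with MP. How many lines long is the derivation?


The shortest proof of A->A from K and S in the Hilbert calculus has exactly 5 lines:
(1) K instance A->((A->A)->A), (2) S instance, (3) MP on 1,2, (4) K instance A->(A->A), (5) MP on 3,4.
For 49 independent identities: 49 * 5 = 245 lines total.

245


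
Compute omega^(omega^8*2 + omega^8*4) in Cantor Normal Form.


omega^(omega^8*2 + omega^8*4):
Both terms of the exponent have the same exponent 8, so they merge: omega^8*2 + omega^8*4 = omega^8*(2+4) = omega^8*6.
omega raised to a CNF ordinal is a single CNF term: Result = omega^(omega^8*6)

omega^(omega^8*6)


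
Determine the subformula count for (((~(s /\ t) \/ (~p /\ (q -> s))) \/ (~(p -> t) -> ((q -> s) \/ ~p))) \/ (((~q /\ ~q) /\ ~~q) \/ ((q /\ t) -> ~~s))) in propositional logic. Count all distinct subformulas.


Formula: (((~(s /\ t) \/ (~p /\ (q -> s))) \/ (~(p -> t) -> ((q -> s) \/ ~p))) \/ (((~q /\ ~q) /\ ~~q) \/ ((q /\ t) -> ~~s)))
Subformulas found:
  1. q
  2. s
  3. t
  4. p
  5. ~p
  6. ~s
  7. ~q
  8. ~~s
  9. ~~q
  10. (p -> t)
  11. (s /\ t)
  12. (q /\ t)
  13. (q -> s)
  14. ~(s /\ t)
  15. ~(p -> t)
  16. (~q /\ ~q)
  17. (~p /\ (q -> s))
  18. ((q -> s) \/ ~p)
  19. ((q /\ t) -> ~~s)
  20. ((~q /\ ~q) /\ ~~q)
  21. (~(s /\ t) \/ (~p /\ (q -> s)))
  22. (~(p -> t) -> ((q -> s) \/ ~p))
  23. (((~q /\ ~q) /\ ~~q) \/ ((q /\ t) -> ~~s))
  24. ((~(s /\ t) \/ (~p /\ (q -> s))) \/ (~(p -> t) -> ((q -> s) \/ ~p)))
  25. (((~(s /\ t) \/ (~p /\ (q -> s))) \/ (~(p -> t) -> ((q -> s) \/ ~p))) \/ (((~q /\ ~q) /\ ~~q) \/ ((q /\ t) -> ~~s)))
Total distinct subformulas = 25

25


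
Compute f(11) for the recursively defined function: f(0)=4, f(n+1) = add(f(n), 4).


f(0) = 4
f(1) = add(f(0), 4) = add(4, 4) = 8
f(2) = add(f(1), 4) = add(8, 4) = 12
f(3) = add(f(2), 4) = add(12, 4) = 16
f(4) = add(f(3), 4) = add(16, 4) = 20
f(5) = add(f(4), 4) = add(20, 4) = 24
f(6) = add(f(5), 4) = add(24, 4) = 28
f(7) = add(f(6), 4) = add(28, 4) = 32
f(8) = add(f(7), 4) = add(32, 4) = 36
f(9) = add(f(8), 4) = add(36, 4) = 40
f(10) = add(f(9), 4) = add(40, 4) = 44
f(11) = add(f(10), 4) = add(44, 4) = 48


48


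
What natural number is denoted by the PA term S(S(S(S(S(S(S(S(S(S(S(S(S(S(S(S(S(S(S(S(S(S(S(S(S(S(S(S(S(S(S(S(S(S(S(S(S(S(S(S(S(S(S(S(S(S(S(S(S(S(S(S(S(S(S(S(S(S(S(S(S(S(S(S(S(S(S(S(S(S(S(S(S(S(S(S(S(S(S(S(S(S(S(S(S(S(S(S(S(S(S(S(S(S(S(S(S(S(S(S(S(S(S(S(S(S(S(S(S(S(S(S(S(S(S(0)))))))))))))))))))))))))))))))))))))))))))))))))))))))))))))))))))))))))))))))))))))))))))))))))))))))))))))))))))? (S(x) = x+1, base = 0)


Counting successors applied to 0:
115 applications of S to 0 = 115

115


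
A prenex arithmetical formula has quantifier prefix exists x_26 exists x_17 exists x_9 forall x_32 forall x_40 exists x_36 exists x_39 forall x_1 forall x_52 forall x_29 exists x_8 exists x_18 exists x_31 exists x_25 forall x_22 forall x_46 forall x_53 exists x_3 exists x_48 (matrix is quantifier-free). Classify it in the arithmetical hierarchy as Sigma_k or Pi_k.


Leading quantifier is exists, so the class is Sigma.
Number of quantifier blocks = alternations + 1 = 6 + 1 = 7.
Classification: Sigma_7

Sigma_7


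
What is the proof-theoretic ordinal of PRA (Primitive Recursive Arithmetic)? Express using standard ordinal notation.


The proof-theoretic ordinal of PRA (Primitive Recursive Arithmetic) is a standard result in ordinal analysis.
This ordinal is the supremum of order types of primitive recursive well-orderings
that the theory can prove to be well-ordered.
For PRA (Primitive Recursive Arithmetic), the proof-theoretic ordinal is omega^omega.

omega^omega


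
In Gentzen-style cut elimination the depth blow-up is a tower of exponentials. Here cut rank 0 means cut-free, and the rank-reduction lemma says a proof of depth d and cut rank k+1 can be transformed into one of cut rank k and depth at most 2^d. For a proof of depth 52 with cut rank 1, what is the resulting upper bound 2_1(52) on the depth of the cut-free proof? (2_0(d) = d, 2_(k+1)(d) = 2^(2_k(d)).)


Each rank reduction sends depth d to at most 2^d; cut rank r needs r reductions.
2_0(52) = 52
2_1(52) = 2^52 = 4503599627370496
Cut-free depth bound = 4503599627370496

4503599627370496


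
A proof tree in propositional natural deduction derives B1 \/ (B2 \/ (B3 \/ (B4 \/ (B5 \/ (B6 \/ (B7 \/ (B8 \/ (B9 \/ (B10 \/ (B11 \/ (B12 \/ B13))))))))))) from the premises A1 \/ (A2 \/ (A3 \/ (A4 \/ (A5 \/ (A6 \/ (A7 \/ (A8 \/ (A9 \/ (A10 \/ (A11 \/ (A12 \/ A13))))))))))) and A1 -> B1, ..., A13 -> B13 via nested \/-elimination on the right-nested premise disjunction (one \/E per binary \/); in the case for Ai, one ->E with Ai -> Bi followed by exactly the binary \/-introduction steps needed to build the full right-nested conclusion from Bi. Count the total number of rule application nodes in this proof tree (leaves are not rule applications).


Constructive dilemma with 13 branches, all disjunctions right-nested:
- \/E: the premise has 12 binary \/, each eliminated once: 12 nodes.
- ->E: one per case (Ai with Ai -> Bi gives Bi): 13 nodes.
- \/I: in case i < n, Bi needs 1 step to form Bi \/ (B(i+1) \/ ...) and then i-1 steps to prepend B(i-1), ..., B1, i.e. i steps; in case i = n, B13 needs 12 prepend steps.
  \/I total = (1 + 2 + ... + 12) + 12 = 78 + 12 = 90 nodes.
Total = 12 + 13 + 90 = 115

115


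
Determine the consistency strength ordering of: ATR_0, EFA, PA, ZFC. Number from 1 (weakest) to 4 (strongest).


Ordering by consistency strength:
1. EFA
2. PA
3. ATR_0
4. ZFC


ATR_0=3, EFA=1, PA=2, ZFC=4


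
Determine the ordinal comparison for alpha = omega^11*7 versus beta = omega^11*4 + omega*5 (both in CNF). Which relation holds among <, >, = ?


Compare term by term from highest exponent:
alpha = omega^11*7
beta = omega^11*4 + omega*5
Term 1: alpha has omega^11*7, beta has omega^11*4
Term 2: alpha has omega^0*0, beta has omega^1*5
Result: alpha > beta

alpha > beta


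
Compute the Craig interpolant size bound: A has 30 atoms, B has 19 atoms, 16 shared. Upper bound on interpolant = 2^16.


Shared atoms = 16
Craig interpolant size bound = 2^16
= 65536

65536


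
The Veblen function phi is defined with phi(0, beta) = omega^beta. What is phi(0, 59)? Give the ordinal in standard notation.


phi(0, 59):
phi(0, beta) = omega^beta by definition.
phi(0, 59) = omega^59

omega^59


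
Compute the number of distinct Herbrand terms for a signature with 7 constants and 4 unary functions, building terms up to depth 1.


Herbrand terms by depth:
Depth 0: 7 constants
Depth 1: 28 new terms (running total: 35)
Total distinct ground terms = 35

35


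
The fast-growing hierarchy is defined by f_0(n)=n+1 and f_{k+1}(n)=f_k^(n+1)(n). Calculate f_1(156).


f_1(156) = f_0^157(156)
f_0 adds 1 each time, applied 157 times.
f_1(156) = 156 + 157 = 313

313


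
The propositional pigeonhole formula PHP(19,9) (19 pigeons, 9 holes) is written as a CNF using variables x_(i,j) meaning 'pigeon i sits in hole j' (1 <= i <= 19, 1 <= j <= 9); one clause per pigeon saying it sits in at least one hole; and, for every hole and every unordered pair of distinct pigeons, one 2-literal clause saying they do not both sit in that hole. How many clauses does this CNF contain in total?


PHP(19,9): 19 pigeons, 9 holes, 19*9 = 171 variables.
- pigeon clauses: one per pigeon -> 19 clauses
- hole clauses: 9 holes * C(19,2) = 9 * 171 -> 1539 clauses
Total clauses = 19 + 1539 = 1558

1558


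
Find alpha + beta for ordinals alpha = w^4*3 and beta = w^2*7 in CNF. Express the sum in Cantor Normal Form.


Ordinal addition w^4*3 + w^2*7:
Leading exponent of alpha (4) > leading exponent of beta (2).
Since alpha's term has higher exponent than beta's leading term,
the sum is simply alpha followed by beta.
Result = w^4*3 + w^2*7

w^4*3 + w^2*7


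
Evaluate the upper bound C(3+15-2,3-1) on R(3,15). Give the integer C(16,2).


R(3,15) <= C(3+15-2, 3-1) = C(16, 2)
C(16, 2) = 16! / (2! * 14!)
= 120

120


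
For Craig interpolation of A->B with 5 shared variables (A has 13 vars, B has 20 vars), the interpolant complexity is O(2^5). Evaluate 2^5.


Shared atoms = 5
Craig interpolant size bound = 2^5
= 32

32


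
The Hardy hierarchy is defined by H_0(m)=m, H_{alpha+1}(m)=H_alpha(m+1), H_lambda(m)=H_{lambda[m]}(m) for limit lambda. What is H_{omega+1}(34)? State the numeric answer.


H_{omega+1}(34):
Unwind the 1 successor steps: H_{omega+1}(34) = H_omega(34+1) = H_omega(35).
H_omega(m) = H_m(m) = m + m = 2m.
Result = 2 * 35 = 70

70


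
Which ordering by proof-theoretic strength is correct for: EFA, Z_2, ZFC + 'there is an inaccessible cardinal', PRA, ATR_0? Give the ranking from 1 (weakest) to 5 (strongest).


Ordering by consistency strength:
1. EFA
2. PRA
3. ATR_0
4. Z_2
5. ZFC + 'there is an inaccessible cardinal'


EFA=1, Z_2=4, ZFC + 'there is an inaccessible cardinal'=5, PRA=2, ATR_0=3


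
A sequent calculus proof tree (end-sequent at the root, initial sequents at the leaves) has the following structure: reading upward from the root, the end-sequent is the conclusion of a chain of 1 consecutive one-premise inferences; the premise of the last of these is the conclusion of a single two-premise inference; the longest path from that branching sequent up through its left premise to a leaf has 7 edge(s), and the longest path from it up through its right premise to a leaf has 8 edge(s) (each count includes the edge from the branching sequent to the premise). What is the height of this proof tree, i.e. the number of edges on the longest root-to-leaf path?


Longest path through the left premise: 7 edges (measured from the branching sequent)
Longest path through the right premise: 8 edges
Height of the subtree rooted at the branching sequent: max(7, 8) = 8
The branching sequent sits 1 edges above the root (the chain of one-premise inferences), so height = 8 + 1 = 9

9


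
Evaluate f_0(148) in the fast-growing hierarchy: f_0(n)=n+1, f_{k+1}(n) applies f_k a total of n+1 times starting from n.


f_0(148) = 148 + 1 = 149

149


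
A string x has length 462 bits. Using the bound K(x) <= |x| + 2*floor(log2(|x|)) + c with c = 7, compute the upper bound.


floor(log2(462)) = 8
2 * 8 = 16
K(x) <= 462 + 16 + 7 = 485

485


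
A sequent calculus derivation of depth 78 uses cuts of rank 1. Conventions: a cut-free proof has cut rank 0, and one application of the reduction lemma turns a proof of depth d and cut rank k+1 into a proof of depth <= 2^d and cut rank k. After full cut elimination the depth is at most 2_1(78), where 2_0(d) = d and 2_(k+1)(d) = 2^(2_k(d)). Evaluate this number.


Each rank reduction sends depth d to at most 2^d; cut rank r needs r reductions.
2_0(78) = 78
2_1(78) = 2^78 = 302231454903657293676544
Cut-free depth bound = 302231454903657293676544

302231454903657293676544


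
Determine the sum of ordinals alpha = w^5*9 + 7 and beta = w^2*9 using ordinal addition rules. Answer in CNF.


Ordinal addition (w^5*9 + 7) + w^2*9:
alpha's leading term has exponent 5 > beta's exponent 2, so it survives.
alpha's tail term has exponent 0 < beta's exponent 2, so it is absorbed by beta.
In ordinal addition, any term followed by a strictly larger-exponent term is absorbed.
Result = w^5*9 + w^2*9

w^5*9 + w^2*9


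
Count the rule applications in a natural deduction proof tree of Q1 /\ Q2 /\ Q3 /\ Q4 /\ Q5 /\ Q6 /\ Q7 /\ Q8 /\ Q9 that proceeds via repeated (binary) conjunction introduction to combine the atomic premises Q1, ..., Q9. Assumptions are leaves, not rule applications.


The target conjunction has 9 conjuncts, i.e. 8 binary /\ connectives.
Each conjunction-intro joins two pieces, so 9 atoms require 9-1 = 8 applications.
Total inference nodes = 8

8


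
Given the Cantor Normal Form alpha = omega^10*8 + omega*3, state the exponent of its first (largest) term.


CNF: omega^10*8 + omega*3
The leading term is omega^10*8, which has exponent 10.

10


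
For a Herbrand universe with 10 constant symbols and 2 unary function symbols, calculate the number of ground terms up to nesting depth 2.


Herbrand terms by depth:
Depth 0: 10 constants
Depth 1: 20 new terms (running total: 30)
Depth 2: 40 new terms (running total: 70)
Total distinct ground terms = 70

70


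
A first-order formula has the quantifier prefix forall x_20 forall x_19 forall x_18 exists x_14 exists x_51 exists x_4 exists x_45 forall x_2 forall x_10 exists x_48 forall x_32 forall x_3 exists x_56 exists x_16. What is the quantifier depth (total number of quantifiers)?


Quantifier prefix has 14 quantifier symbols.
Quantifier depth = 14

14


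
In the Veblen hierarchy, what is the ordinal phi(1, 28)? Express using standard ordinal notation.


phi(1, 28):
phi(1, beta) = epsilon_beta (the beta-th epsilon number).
phi(1, 28) = epsilon_28

epsilon_28


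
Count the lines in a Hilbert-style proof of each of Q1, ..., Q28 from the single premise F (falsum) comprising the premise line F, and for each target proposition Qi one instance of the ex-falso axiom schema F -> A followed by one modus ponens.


Ex falso, line by line:
- 1 premise line (F)
- 28 targets, each needing 1 axiom instance (F -> Qi) + 1 MP = 2 lines: 2 * 28 = 56
Total = 1 + 56 = 57 lines.

57


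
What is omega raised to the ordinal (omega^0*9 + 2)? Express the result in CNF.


omega^(omega^0*9 + 2):
omega^0 = 1, so the exponent is 9 + 2 = 11 (finite ordinal addition).
Result = omega^11, already a single CNF term.

omega^11


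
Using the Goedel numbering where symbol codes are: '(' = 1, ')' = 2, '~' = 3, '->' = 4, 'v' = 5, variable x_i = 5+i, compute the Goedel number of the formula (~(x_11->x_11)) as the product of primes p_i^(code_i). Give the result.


Formula: (~(x_11->x_11))
Symbol codes: [1, 3, 1, 16, 4, 16, 2, 2]
Primes: [2, 3, 5, 7, 11, 13, 17, 19]
p_1^1 = 2^1 = 2
p_2^3 = 3^3 = 27
p_3^1 = 5^1 = 5
p_4^16 = 7^16 = 33232930569601
p_5^4 = 11^4 = 14641
p_6^16 = 13^16 = 665416609183179841
p_7^2 = 17^2 = 289
p_8^2 = 19^2 = 361
Product = 9120146751744673920841773775208615587843230

9120146751744673920841773775208615587843230


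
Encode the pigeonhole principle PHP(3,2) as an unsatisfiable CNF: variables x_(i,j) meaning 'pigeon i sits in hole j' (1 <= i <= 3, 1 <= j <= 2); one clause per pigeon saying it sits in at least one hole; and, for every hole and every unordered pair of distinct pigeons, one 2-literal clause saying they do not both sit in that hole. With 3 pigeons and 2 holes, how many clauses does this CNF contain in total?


PHP(3,2): 3 pigeons, 2 holes, 3*2 = 6 variables.
- pigeon clauses: one per pigeon -> 3 clauses
- hole clauses: 2 holes * C(3,2) = 2 * 3 -> 6 clauses
Total clauses = 3 + 6 = 9

9


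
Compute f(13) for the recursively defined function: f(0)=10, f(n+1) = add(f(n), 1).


f(0) = 10
f(1) = add(f(0), 1) = add(10, 1) = 11
f(2) = add(f(1), 1) = add(11, 1) = 12
f(3) = add(f(2), 1) = add(12, 1) = 13
f(4) = add(f(3), 1) = add(13, 1) = 14
f(5) = add(f(4), 1) = add(14, 1) = 15
f(6) = add(f(5), 1) = add(15, 1) = 16
f(7) = add(f(6), 1) = add(16, 1) = 17
f(8) = add(f(7), 1) = add(17, 1) = 18
f(9) = add(f(8), 1) = add(18, 1) = 19
f(10) = add(f(9), 1) = add(19, 1) = 20
f(11) = add(f(10), 1) = add(20, 1) = 21
f(12) = add(f(11), 1) = add(21, 1) = 22
f(13) = add(f(12), 1) = add(22, 1) = 23


23


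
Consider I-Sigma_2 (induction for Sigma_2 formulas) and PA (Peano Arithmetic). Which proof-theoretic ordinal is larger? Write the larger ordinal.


Proof-theoretic ordinal of I-Sigma_2 (induction for Sigma_2 formulas): omega^(omega^omega)
Proof-theoretic ordinal of PA (Peano Arithmetic): epsilon_0
Comparing: omega^(omega^omega) < epsilon_0.
The larger ordinal is epsilon_0 (from PA (Peano Arithmetic)).

epsilon_0


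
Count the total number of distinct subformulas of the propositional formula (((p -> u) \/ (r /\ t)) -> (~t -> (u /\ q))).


Formula: (((p -> u) \/ (r /\ t)) -> (~t -> (u /\ q)))
Subformulas found:
  1. q
  2. u
  3. r
  4. p
  5. t
  6. ~t
  7. (p -> u)
  8. (r /\ t)
  9. (u /\ q)
  10. (~t -> (u /\ q))
  11. ((p -> u) \/ (r /\ t))
  12. (((p -> u) \/ (r /\ t)) -> (~t -> (u /\ q)))
Total distinct subformulas = 12

12


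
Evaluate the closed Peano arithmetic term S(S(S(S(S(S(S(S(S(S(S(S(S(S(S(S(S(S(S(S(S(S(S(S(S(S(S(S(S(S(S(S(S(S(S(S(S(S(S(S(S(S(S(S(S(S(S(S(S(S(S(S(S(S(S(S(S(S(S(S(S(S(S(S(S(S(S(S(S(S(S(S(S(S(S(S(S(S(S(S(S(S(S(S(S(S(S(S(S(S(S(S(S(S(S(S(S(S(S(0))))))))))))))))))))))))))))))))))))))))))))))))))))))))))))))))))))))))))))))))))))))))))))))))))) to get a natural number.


Counting successors applied to 0:
99 applications of S to 0 = 99

99


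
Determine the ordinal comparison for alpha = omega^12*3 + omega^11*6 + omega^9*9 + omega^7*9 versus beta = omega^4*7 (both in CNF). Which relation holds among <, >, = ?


Compare term by term from highest exponent:
alpha = omega^12*3 + omega^11*6 + omega^9*9 + omega^7*9
beta = omega^4*7
Term 1: alpha has omega^12*3, beta has omega^4*7
Term 2: alpha has omega^11*6, beta has omega^0*0
Term 3: alpha has omega^9*9, beta has omega^0*0
Term 4: alpha has omega^7*9, beta has omega^0*0
Result: alpha > beta

alpha > beta


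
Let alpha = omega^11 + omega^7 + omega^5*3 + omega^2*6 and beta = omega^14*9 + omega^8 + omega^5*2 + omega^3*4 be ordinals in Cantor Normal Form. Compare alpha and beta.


Compare term by term from highest exponent:
alpha = omega^11 + omega^7 + omega^5*3 + omega^2*6
beta = omega^14*9 + omega^8 + omega^5*2 + omega^3*4
Term 1: alpha has omega^11*1, beta has omega^14*9
Term 2: alpha has omega^7*1, beta has omega^8*1
Term 3: alpha has omega^5*3, beta has omega^5*2
Term 4: alpha has omega^2*6, beta has omega^3*4
Result: alpha < beta

alpha < beta


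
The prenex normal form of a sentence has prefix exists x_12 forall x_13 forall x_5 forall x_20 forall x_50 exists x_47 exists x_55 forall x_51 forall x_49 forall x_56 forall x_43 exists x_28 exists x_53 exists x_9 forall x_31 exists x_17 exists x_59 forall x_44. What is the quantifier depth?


Quantifier prefix has 18 quantifier symbols.
Quantifier depth = 18

18


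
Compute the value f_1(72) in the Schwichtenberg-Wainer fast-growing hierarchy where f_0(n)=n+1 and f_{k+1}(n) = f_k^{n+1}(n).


f_1(72) = f_0^73(72)
f_0 adds 1 each time, applied 73 times.
f_1(72) = 72 + 73 = 145

145


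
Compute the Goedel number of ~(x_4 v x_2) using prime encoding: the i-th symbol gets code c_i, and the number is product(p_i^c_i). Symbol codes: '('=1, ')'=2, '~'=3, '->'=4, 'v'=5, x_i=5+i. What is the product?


Formula: ~(x_4 v x_2)
Symbol codes: [3, 1, 9, 5, 7, 2]
Primes: [2, 3, 5, 7, 11, 13]
p_1^3 = 2^3 = 8
p_2^1 = 3^1 = 3
p_3^9 = 5^9 = 1953125
p_4^5 = 7^5 = 16807
p_5^7 = 11^7 = 19487171
p_6^2 = 13^2 = 169
Product = 2594579494991859375000

2594579494991859375000


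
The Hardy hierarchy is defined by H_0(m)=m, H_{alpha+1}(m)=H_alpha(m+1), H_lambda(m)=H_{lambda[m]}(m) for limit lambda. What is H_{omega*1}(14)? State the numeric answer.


H_{omega*1}(14):
For the Hardy hierarchy, H_{omega*k}(n) = 2^k * n.
2^1 = 2.
2 * 14 = 28

28


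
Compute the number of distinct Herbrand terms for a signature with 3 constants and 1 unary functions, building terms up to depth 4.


Herbrand terms by depth:
Depth 0: 3 constants
Depth 1: 3 new terms (running total: 6)
Depth 2: 3 new terms (running total: 9)
Depth 3: 3 new terms (running total: 12)
Depth 4: 3 new terms (running total: 15)
Total distinct ground terms = 15

15


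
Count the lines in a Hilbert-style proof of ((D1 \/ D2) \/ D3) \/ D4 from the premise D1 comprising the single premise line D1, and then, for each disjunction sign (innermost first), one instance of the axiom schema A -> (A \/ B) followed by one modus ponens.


Building the left-nested 4-ary disjunction from D1:
- 1 premise line (D1)
- 4 disjuncts means 3 disjunction signs; each needs 1 axiom instance + 1 MP = 2 lines: 2 * 3 = 6
Total = 1 + 6 = 7 lines.

7


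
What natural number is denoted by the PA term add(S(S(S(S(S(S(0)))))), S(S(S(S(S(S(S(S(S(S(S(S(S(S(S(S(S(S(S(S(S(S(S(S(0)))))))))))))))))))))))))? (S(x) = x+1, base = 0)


add(S^6(0), S^24(0)):
S^6(0) = 6
S^24(0) = 24
6 + 24 = 30

30


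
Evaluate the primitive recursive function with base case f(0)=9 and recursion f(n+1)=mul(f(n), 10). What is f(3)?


f(0) = 9
f(1) = mul(f(0), 10) = mul(9, 10) = 90
f(2) = mul(f(1), 10) = mul(90, 10) = 900
f(3) = mul(f(2), 10) = mul(900, 10) = 9000


9000


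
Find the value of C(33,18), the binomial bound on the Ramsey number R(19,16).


R(19,16) <= C(19+16-2, 19-1) = C(33, 18)
C(33, 18) = 33! / (18! * 15!)
= 1037158320

1037158320


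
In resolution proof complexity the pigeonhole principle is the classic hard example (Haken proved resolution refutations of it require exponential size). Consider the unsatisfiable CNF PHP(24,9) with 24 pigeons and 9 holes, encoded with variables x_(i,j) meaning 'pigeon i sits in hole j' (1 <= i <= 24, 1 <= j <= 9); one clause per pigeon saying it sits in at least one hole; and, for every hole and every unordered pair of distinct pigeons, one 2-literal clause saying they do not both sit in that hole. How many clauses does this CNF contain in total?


PHP(24,9): 24 pigeons, 9 holes, 24*9 = 216 variables.
- pigeon clauses: one per pigeon -> 24 clauses
- hole clauses: 9 holes * C(24,2) = 9 * 276 -> 2484 clauses
Total clauses = 24 + 2484 = 2508

2508


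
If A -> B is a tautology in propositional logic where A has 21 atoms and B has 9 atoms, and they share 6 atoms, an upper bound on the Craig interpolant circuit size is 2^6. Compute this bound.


Shared atoms = 6
Craig interpolant size bound = 2^6
= 64

64


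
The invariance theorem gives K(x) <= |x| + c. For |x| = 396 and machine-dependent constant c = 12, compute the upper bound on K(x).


K(x) <= |x| + c = 396 + 12 = 408

408


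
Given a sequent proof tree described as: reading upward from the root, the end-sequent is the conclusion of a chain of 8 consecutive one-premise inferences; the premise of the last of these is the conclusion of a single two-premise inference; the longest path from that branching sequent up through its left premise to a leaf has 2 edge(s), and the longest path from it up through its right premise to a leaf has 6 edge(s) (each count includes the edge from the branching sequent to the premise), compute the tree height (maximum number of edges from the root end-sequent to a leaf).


Longest path through the left premise: 2 edges (measured from the branching sequent)
Longest path through the right premise: 6 edges
Height of the subtree rooted at the branching sequent: max(2, 6) = 6
The branching sequent sits 8 edges above the root (the chain of one-premise inferences), so height = 6 + 8 = 14

14


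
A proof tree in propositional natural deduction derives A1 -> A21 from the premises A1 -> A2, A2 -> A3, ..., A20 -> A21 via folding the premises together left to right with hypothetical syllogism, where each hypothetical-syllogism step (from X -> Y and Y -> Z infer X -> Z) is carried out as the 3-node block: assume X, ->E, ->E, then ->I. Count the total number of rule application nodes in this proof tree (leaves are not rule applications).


There are 20 premises in the chain. The first HS step combines premises 1 and 2; each further premise needs one more HS step.
So 20 premises require 20 - 1 = 19 hypothetical-syllogism steps.
Each HS step uses 3 inference nodes (->E, ->E, ->I).
19 * 3 = 57 total inference nodes.

57


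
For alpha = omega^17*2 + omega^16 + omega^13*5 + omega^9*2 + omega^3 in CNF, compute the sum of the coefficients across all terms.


CNF: omega^17*2 + omega^16 + omega^13*5 + omega^9*2 + omega^3
Coefficients: 2 + 1 + 5 + 2 + 1 = 11

11


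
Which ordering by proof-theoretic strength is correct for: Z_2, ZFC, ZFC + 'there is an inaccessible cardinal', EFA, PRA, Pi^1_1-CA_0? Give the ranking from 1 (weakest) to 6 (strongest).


Ordering by consistency strength:
1. EFA
2. PRA
3. Pi^1_1-CA_0
4. Z_2
5. ZFC
6. ZFC + 'there is an inaccessible cardinal'


Z_2=4, ZFC=5, ZFC + 'there is an inaccessible cardinal'=6, EFA=1, PRA=2, Pi^1_1-CA_0=3


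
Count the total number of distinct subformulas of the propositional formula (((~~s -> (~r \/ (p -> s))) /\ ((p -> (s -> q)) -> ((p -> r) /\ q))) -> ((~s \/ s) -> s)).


Formula: (((~~s -> (~r \/ (p -> s))) /\ ((p -> (s -> q)) -> ((p -> r) /\ q))) -> ((~s \/ s) -> s))
Subformulas found:
  1. r
  2. q
  3. s
  4. p
  5. ~r
  6. ~s
  7. ~~s
  8. (p -> s)
  9. (s -> q)
  10. (p -> r)
  11. (~s \/ s)
  12. ((p -> r) /\ q)
  13. (p -> (s -> q))
  14. ((~s \/ s) -> s)
  15. (~r \/ (p -> s))
  16. (~~s -> (~r \/ (p -> s)))
  17. ((p -> (s -> q)) -> ((p -> r) /\ q))
  18. ((~~s -> (~r \/ (p -> s))) /\ ((p -> (s -> q)) -> ((p -> r) /\ q)))
  19. (((~~s -> (~r \/ (p -> s))) /\ ((p -> (s -> q)) -> ((p -> r) /\ q))) -> ((~s \/ s) -> s))
Total distinct subformulas = 19

19


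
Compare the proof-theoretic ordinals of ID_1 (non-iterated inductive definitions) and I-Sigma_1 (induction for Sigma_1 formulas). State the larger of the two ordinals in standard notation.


Proof-theoretic ordinal of ID_1 (non-iterated inductive definitions): psi_0(epsilon_{Omega+1})
Proof-theoretic ordinal of I-Sigma_1 (induction for Sigma_1 formulas): omega^omega
Comparing: omega^omega < psi_0(epsilon_{Omega+1}).
The larger ordinal is psi_0(epsilon_{Omega+1}) (from ID_1 (non-iterated inductive definitions)).

psi_0(epsilon_{Omega+1})


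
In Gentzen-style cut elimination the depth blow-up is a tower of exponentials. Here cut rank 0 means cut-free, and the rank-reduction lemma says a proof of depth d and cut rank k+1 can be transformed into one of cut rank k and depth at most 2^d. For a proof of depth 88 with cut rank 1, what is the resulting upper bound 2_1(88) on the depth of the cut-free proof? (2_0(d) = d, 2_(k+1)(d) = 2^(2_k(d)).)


Each rank reduction sends depth d to at most 2^d; cut rank r needs r reductions.
2_0(88) = 88
2_1(88) = 2^88 = 309485009821345068724781056
Cut-free depth bound = 309485009821345068724781056

309485009821345068724781056


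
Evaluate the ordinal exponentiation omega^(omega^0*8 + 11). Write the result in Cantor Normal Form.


omega^(omega^0*8 + 11):
omega^0 = 1, so the exponent is 8 + 11 = 19 (finite ordinal addition).
Result = omega^19, already a single CNF term.

omega^19


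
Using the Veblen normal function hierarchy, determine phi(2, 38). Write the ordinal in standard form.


phi(2, 38):
phi(2, beta) = zeta_beta (the beta-th zeta number, fixed point of epsilon).
phi(2, 38) = zeta_38

zeta_38


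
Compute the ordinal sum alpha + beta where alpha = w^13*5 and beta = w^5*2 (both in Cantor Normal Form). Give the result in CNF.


Ordinal addition w^13*5 + w^5*2:
Leading exponent of alpha (13) > leading exponent of beta (5).
Since alpha's term has higher exponent than beta's leading term,
the sum is simply alpha followed by beta.
Result = w^13*5 + w^5*2

w^13*5 + w^5*2


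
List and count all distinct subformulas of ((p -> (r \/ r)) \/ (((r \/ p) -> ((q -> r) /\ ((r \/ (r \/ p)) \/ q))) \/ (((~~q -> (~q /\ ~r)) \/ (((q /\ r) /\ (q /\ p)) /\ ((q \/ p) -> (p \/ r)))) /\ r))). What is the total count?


Formula: ((p -> (r \/ r)) \/ (((r \/ p) -> ((q -> r) /\ ((r \/ (r \/ p)) \/ q))) \/ (((~~q -> (~q /\ ~r)) \/ (((q /\ r) /\ (q /\ p)) /\ ((q \/ p) -> (p \/ r)))) /\ r)))
Subformulas found:
  1. r
  2. q
  3. p
  4. ~r
  5. ~q
  6. ~~q
  7. (q /\ p)
  8. (q \/ p)
  9. (q /\ r)
  10. (r \/ p)
  11. (r \/ r)
  12. (q -> r)
  13. (p \/ r)
  14. (~q /\ ~r)
  15. (p -> (r \/ r))
  16. (r \/ (r \/ p))
  17. (~~q -> (~q /\ ~r))
  18. ((q \/ p) -> (p \/ r))
  19. ((q /\ r) /\ (q /\ p))
  20. ((r \/ (r \/ p)) \/ q)
  21. ((q -> r) /\ ((r \/ (r \/ p)) \/ q))
  22. ((r \/ p) -> ((q -> r) /\ ((r \/ (r \/ p)) \/ q)))
  23. (((q /\ r) /\ (q /\ p)) /\ ((q \/ p) -> (p \/ r)))
  24. ((~~q -> (~q /\ ~r)) \/ (((q /\ r) /\ (q /\ p)) /\ ((q \/ p) -> (p \/ r))))
  25. (((~~q -> (~q /\ ~r)) \/ (((q /\ r) /\ (q /\ p)) /\ ((q \/ p) -> (p \/ r)))) /\ r)
  26. (((r \/ p) -> ((q -> r) /\ ((r \/ (r \/ p)) \/ q))) \/ (((~~q -> (~q /\ ~r)) \/ (((q /\ r) /\ (q /\ p)) /\ ((q \/ p) -> (p \/ r)))) /\ r))
  27. ((p -> (r \/ r)) \/ (((r \/ p) -> ((q -> r) /\ ((r \/ (r \/ p)) \/ q))) \/ (((~~q -> (~q /\ ~r)) \/ (((q /\ r) /\ (q /\ p)) /\ ((q \/ p) -> (p \/ r)))) /\ r)))
Total distinct subformulas = 27

27


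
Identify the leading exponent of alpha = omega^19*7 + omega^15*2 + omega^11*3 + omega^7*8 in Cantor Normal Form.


CNF: omega^19*7 + omega^15*2 + omega^11*3 + omega^7*8
The leading term is omega^19*7, which has exponent 19.

19


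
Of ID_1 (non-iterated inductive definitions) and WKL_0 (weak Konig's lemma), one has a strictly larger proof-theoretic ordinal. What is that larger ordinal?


Proof-theoretic ordinal of ID_1 (non-iterated inductive definitions): psi_0(epsilon_{Omega+1})
Proof-theoretic ordinal of WKL_0 (weak Konig's lemma): omega^omega
Comparing: omega^omega < psi_0(epsilon_{Omega+1}).
The larger ordinal is psi_0(epsilon_{Omega+1}) (from ID_1 (non-iterated inductive definitions)).

psi_0(epsilon_{Omega+1})


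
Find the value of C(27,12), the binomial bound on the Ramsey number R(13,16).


R(13,16) <= C(13+16-2, 13-1) = C(27, 12)
C(27, 12) = 27! / (12! * 15!)
= 17383860

17383860


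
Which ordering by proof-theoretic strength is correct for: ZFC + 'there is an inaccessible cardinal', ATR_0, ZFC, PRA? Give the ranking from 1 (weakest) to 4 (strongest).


Ordering by consistency strength:
1. PRA
2. ATR_0
3. ZFC
4. ZFC + 'there is an inaccessible cardinal'


ZFC + 'there is an inaccessible cardinal'=4, ATR_0=2, ZFC=3, PRA=1


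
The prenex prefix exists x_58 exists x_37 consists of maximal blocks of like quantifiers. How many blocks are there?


Alternations = 0.
Blocks = alternations + 1 = 1

1


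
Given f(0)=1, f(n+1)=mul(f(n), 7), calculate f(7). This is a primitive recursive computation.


f(0) = 1
f(1) = mul(f(0), 7) = mul(1, 7) = 7
f(2) = mul(f(1), 7) = mul(7, 7) = 49
f(3) = mul(f(2), 7) = mul(49, 7) = 343
f(4) = mul(f(3), 7) = mul(343, 7) = 2401
f(5) = mul(f(4), 7) = mul(2401, 7) = 16807
f(6) = mul(f(5), 7) = mul(16807, 7) = 117649
f(7) = mul(f(6), 7) = mul(117649, 7) = 823543


823543


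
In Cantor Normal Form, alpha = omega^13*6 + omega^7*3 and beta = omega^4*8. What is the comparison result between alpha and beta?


Compare term by term from highest exponent:
alpha = omega^13*6 + omega^7*3
beta = omega^4*8
Term 1: alpha has omega^13*6, beta has omega^4*8
Term 2: alpha has omega^7*3, beta has omega^0*0
Result: alpha > beta

alpha > beta


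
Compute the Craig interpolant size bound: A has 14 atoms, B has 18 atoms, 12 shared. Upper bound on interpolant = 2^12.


Shared atoms = 12
Craig interpolant size bound = 2^12
= 4096

4096


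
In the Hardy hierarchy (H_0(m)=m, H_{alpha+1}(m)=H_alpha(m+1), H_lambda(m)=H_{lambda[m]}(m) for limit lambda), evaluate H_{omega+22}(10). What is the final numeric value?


H_{omega+22}(10):
Unwind the 22 successor steps: H_{omega+22}(10) = H_omega(10+22) = H_omega(32).
H_omega(m) = H_m(m) = m + m = 2m.
Result = 2 * 32 = 64

64


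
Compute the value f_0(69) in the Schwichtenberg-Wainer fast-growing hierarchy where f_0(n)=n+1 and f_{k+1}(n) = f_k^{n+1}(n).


f_0(69) = 69 + 1 = 70

70


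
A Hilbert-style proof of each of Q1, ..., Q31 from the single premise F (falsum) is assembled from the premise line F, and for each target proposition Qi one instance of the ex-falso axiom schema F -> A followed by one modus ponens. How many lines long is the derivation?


Ex falso, line by line:
- 1 premise line (F)
- 31 targets, each needing 1 axiom instance (F -> Qi) + 1 MP = 2 lines: 2 * 31 = 62
Total = 1 + 62 = 63 lines.

63


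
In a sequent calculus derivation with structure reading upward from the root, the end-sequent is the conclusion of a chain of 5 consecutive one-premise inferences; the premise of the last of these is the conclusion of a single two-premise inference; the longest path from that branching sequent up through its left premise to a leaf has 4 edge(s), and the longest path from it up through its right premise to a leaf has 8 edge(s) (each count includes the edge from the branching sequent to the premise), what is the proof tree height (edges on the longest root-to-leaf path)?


Longest path through the left premise: 4 edges (measured from the branching sequent)
Longest path through the right premise: 8 edges
Height of the subtree rooted at the branching sequent: max(4, 8) = 8
The branching sequent sits 5 edges above the root (the chain of one-premise inferences), so height = 8 + 5 = 13

13


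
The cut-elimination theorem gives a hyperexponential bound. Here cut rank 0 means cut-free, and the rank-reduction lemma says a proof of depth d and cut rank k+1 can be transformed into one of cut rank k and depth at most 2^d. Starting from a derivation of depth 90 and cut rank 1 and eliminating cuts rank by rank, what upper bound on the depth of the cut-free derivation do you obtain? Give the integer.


Each rank reduction sends depth d to at most 2^d; cut rank r needs r reductions.
2_0(90) = 90
2_1(90) = 2^90 = 1237940039285380274899124224
Cut-free depth bound = 1237940039285380274899124224

1237940039285380274899124224


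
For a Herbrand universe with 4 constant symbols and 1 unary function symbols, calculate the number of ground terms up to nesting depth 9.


Herbrand terms by depth:
Depth 0: 4 constants
Depth 1: 4 new terms (running total: 8)
Depth 2: 4 new terms (running total: 12)
Depth 3: 4 new terms (running total: 16)
Depth 4: 4 new terms (running total: 20)
Depth 5: 4 new terms (running total: 24)
Depth 6: 4 new terms (running total: 28)
Depth 7: 4 new terms (running total: 32)
Depth 8: 4 new terms (running total: 36)
Depth 9: 4 new terms (running total: 40)
Total distinct ground terms = 40

40


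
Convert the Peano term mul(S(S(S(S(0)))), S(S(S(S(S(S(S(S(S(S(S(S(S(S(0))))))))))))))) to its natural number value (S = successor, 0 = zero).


mul(S^4(0), S^14(0)):
S^4(0) = 4
S^14(0) = 14
4 * 14 = 56

56


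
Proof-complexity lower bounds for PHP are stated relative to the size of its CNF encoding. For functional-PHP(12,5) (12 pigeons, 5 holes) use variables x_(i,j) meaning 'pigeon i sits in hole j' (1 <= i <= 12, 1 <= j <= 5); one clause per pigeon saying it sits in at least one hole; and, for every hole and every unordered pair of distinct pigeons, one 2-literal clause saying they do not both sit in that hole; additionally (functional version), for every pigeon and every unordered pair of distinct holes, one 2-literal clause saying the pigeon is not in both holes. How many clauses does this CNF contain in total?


functional-PHP(12,5): 12 pigeons, 5 holes, 12*5 = 60 variables.
- pigeon clauses: one per pigeon -> 12 clauses
- hole clauses: 5 holes * C(12,2) = 5 * 66 -> 330 clauses
- functional clauses: 12 pigeons * C(5,2) = 12 * 10 -> 120 clauses
Total clauses = 12 + 330 + 120 = 462

462


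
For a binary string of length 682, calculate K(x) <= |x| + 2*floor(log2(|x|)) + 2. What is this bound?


floor(log2(682)) = 9
2 * 9 = 18
K(x) <= 682 + 18 + 2 = 702

702


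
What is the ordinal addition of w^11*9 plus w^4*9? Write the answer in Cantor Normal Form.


Ordinal addition w^11*9 + w^4*9:
Leading exponent of alpha (11) > leading exponent of beta (4).
Since alpha's term has higher exponent than beta's leading term,
the sum is simply alpha followed by beta.
Result = w^11*9 + w^4*9

w^11*9 + w^4*9


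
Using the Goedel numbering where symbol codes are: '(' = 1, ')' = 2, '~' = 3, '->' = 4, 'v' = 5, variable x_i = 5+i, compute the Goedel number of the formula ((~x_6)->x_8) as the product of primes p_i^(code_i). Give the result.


Formula: ((~x_6)->x_8)
Symbol codes: [1, 1, 3, 11, 2, 4, 13, 2]
Primes: [2, 3, 5, 7, 11, 13, 17, 19]
p_1^1 = 2^1 = 2
p_2^1 = 3^1 = 3
p_3^3 = 5^3 = 125
p_4^11 = 7^11 = 1977326743
p_5^2 = 11^2 = 121
p_6^4 = 13^4 = 28561
p_7^13 = 17^13 = 9904578032905937
p_8^2 = 19^2 = 361
Product = 18324902091381212484782684393957873250

18324902091381212484782684393957873250


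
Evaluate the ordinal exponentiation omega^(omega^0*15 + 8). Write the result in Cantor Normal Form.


omega^(omega^0*15 + 8):
omega^0 = 1, so the exponent is 15 + 8 = 23 (finite ordinal addition).
Result = omega^23, already a single CNF term.

omega^23


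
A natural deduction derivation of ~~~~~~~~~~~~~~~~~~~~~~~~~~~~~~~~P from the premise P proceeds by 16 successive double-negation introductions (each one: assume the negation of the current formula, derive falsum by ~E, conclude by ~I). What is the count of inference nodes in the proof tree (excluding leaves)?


Each double-negation introduction (from C infer ~~C) uses 2 inference nodes: one ~E (C and ~C give falsum) and one ~I (discharge ~C).
16 double negations = 16 * 2 = 32 inference nodes.

32


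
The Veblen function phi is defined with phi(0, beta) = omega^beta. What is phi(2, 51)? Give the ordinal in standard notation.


phi(2, 51):
phi(2, beta) = zeta_beta (the beta-th zeta number, fixed point of epsilon).
phi(2, 51) = zeta_51

zeta_51


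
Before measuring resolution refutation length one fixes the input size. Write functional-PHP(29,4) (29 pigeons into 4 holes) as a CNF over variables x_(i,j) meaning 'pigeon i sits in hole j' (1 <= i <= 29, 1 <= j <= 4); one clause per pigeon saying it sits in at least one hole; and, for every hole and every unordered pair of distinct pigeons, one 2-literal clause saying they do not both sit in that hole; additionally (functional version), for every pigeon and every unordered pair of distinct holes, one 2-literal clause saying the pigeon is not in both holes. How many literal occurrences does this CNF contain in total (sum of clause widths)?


functional-PHP(29,4): 29 pigeons, 4 holes, 29*4 = 116 variables.
- pigeon clauses: one per pigeon -> 29 clauses of width 4 -> 116 literals
- hole clauses: 4 holes * C(29,2) = 4 * 406 -> 1624 clauses of width 2 -> 3248 literals
- functional clauses: 29 pigeons * C(4,2) = 29 * 6 -> 174 clauses of width 2 -> 348 literals
Total literal occurrences = 116 + 3248 + 348 = 3712

3712
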